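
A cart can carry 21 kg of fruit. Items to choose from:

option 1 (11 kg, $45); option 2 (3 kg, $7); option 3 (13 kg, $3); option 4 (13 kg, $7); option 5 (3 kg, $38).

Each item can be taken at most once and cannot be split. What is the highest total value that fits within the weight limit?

Check high-value combinations within 21 kg:
- option 1+option 2+option 5: weight 11+3+3=17, value 45+7+38=90
- option 1+option 5: weight 11+3=14, value 45+38=83
- option 1+option 2: weight 11+3=14, value 45+7=52
Best: $90.

$90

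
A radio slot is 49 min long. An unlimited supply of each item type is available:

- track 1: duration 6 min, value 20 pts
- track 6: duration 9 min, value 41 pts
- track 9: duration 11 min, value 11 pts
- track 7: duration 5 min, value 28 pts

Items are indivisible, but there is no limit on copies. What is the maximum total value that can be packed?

265 pts

Best value-per-unit is track 7 at 28/5; filling with it alone gives 9×28 = 252.
Optimal mix: 1×track 6 + 8×track 7 → duration 49, value 265.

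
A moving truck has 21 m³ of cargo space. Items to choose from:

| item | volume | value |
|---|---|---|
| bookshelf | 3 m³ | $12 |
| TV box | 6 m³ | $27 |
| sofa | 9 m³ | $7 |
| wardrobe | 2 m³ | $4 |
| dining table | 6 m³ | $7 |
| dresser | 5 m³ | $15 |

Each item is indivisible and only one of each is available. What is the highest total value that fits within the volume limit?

This is a 0/1 knapsack; check combinations near the capacity.
- bookshelf+TV box+dining table+dresser: volume 3+6+6+5=20, value 12+27+7+15=61
- bookshelf+TV box+wardrobe+dresser: volume 3+6+2+5=16, value 12+27+4+15=58
- bookshelf+TV box+dresser: volume 3+6+5=14, value 12+27+15=54
- TV box+wardrobe+dining table+dresser: volume 6+2+6+5=19, value 27+4+7+15=53
- bookshelf+TV box+wardrobe+dining table: volume 3+6+2+6=17, value 12+27+4+7=50
Best: $61.

$61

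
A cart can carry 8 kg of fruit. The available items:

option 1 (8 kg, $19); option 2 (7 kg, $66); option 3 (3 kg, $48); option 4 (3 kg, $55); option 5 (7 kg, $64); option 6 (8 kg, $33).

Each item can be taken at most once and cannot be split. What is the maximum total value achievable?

$103

Check high-value combinations within 8 kg:
- option 3+option 4: weight 3+3=6, value 48+55=103
- option 2: weight 7, value 66
- option 5: weight 7, value 64
- option 4: weight 3, value 55
Best: $103.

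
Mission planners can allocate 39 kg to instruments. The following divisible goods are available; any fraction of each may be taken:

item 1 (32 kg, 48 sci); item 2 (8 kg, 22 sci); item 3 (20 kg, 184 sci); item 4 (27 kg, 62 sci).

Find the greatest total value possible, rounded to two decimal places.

Take in order of value per unit:
- item 3 (184/20 per unit): all 20 → value 184, running total 184.00
- item 2 (22/8 per unit): all 8 → value 22, running total 206.00
- item 4 (62/27 per unit): 11 of 27 → value 11×62/27 = 25.2593, running total 231.26
Total 231.26.

231.26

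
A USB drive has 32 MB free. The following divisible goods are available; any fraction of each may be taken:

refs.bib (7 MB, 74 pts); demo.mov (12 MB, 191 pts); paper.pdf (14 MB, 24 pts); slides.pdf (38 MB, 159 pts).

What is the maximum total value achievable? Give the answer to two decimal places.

319.39

Take in order of value per unit:
- demo.mov (191/12 per unit): all 12 → value 191, running total 191.00
- refs.bib (74/7 per unit): all 7 → value 74, running total 265.00
- slides.pdf (159/38 per unit): 13 of 38 → value 13×159/38 = 54.3947, running total 319.39
Total 319.39.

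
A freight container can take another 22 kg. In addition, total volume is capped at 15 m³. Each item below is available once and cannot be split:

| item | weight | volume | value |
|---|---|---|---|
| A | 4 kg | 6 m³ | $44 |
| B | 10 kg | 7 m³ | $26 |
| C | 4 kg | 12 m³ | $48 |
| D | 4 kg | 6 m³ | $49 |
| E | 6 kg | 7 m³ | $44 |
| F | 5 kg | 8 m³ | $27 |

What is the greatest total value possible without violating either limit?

$93

Feasible sets respecting both limits:
- A+D: weight 8, volume 12, value 93
- D+E: weight 10, volume 13, value 93
- A+E: weight 10, volume 13, value 88
Best: $93.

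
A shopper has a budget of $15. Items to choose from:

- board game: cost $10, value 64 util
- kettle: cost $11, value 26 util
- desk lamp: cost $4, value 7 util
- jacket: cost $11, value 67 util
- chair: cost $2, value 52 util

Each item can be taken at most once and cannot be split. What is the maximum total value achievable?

119 util

This is a 0/1 knapsack; check combinations near the capacity.
- jacket+chair: cost 11+2=13, value 67+52=119
- board game+chair: cost 10+2=12, value 64+52=116
- kettle+chair: cost 11+2=13, value 26+52=78
- desk lamp+jacket: cost 4+11=15, value 7+67=74
Best: 119 util.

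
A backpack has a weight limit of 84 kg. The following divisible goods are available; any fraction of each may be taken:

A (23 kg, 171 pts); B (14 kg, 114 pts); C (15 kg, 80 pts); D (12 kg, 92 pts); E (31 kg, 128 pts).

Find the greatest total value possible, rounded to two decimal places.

539.58

Take in order of value per unit:
- B (114/14 per unit): all 14 → value 114, running total 114.00
- D (92/12 per unit): all 12 → value 92, running total 206.00
- A (171/23 per unit): all 23 → value 171, running total 377.00
- C (80/15 per unit): all 15 → value 80, running total 457.00
- E (128/31 per unit): 20 of 31 → value 20×128/31 = 82.5806, running total 539.58
Total 539.58.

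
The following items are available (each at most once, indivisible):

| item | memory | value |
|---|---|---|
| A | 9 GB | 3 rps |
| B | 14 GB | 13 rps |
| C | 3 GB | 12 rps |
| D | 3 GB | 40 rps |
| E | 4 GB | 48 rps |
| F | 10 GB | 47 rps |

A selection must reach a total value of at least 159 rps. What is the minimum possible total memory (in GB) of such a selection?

34

Subsets with value ≥ 159, sorted by total memory:
- B+C+D+E+F: memory 34, value 160
- A+B+C+D+E+F: memory 43, value 163
Minimum memory: 34 GB.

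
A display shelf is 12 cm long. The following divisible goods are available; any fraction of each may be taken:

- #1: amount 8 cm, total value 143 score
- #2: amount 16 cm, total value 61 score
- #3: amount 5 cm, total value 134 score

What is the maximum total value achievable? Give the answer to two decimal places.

259.13

Take in order of value per unit:
- #3 (134/5 per unit): all 5 → value 134, running total 134.00
- #1 (143/8 per unit): 7 of 8 → value 7×143/8 = 125.1250, running total 259.13
Total 259.13.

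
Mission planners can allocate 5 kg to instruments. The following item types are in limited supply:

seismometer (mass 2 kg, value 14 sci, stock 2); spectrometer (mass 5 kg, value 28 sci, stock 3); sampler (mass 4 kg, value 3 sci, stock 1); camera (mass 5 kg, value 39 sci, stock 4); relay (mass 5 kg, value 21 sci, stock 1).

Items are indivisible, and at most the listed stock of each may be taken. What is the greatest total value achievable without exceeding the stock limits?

Top feasible selections:
- 1×camera: mass 5, value 39
- 2×seismometer: mass 4, value 28
- 1×spectrometer: mass 5, value 28
Best: 39 sci.

39 sci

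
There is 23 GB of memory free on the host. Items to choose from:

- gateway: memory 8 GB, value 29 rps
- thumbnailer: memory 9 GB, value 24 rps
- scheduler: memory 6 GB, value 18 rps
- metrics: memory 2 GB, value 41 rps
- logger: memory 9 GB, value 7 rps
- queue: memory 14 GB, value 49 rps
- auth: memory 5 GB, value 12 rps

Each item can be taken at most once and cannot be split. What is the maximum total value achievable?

108 rps

Check high-value combinations within 23 GB:
- scheduler+metrics+queue: memory 6+2+14=22, value 18+41+49=108
- metrics+queue+auth: memory 2+14+5=21, value 41+49+12=102
- gateway+scheduler+metrics+auth: memory 8+6+2+5=21, value 29+18+41+12=100
Best: 108 rps.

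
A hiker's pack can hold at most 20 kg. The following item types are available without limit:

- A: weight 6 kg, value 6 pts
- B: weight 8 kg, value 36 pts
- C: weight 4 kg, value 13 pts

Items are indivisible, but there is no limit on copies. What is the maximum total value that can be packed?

Best value-per-unit is B at 36/8; filling with it alone gives 2×36 = 72.
Optimal mix: 2×B + 1×C → weight 20, value 85.

85 pts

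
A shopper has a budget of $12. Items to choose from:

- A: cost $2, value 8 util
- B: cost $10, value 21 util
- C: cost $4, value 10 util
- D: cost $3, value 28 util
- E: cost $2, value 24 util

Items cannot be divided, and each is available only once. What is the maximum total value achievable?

Check high-value combinations within $12:
- A+C+D+E: cost 2+4+3+2=11, value 8+10+28+24=70
- C+D+E: cost 4+3+2=9, value 10+28+24=62
- A+D+E: cost 2+3+2=7, value 8+28+24=60
Best: 70 util.

70 util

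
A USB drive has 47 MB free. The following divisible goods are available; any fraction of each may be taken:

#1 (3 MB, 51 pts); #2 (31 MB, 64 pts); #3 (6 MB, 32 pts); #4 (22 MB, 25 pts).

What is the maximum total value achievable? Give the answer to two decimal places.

154.95

Take in order of value per unit:
- #1 (51/3 per unit): all 3 → value 51, running total 51.00
- #3 (32/6 per unit): all 6 → value 32, running total 83.00
- #2 (64/31 per unit): all 31 → value 64, running total 147.00
- #4 (25/22 per unit): 7 of 22 → value 7×25/22 = 7.9545, running total 154.95
Total 154.95.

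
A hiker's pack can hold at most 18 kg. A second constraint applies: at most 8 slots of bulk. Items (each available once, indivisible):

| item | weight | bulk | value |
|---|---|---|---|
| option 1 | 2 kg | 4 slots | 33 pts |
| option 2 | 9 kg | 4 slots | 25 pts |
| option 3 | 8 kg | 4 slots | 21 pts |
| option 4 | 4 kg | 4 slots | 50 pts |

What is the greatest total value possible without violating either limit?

83 pts

Feasible sets respecting both limits:
- option 1+option 4: weight 6, bulk 8, value 83
- option 2+option 4: weight 13, bulk 8, value 75
- option 3+option 4: weight 12, bulk 8, value 71
- option 1+option 2: weight 11, bulk 8, value 58
Best: 83 pts.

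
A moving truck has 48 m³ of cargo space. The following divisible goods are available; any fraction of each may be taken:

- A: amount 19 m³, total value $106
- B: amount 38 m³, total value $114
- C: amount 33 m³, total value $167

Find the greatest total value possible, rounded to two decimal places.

Take in order of value per unit:
- A (106/19 per unit): all 19 → value 106, running total 106.00
- C (167/33 per unit): 29 of 33 → value 29×167/33 = 146.7576, running total 252.76
Total 252.76.

252.76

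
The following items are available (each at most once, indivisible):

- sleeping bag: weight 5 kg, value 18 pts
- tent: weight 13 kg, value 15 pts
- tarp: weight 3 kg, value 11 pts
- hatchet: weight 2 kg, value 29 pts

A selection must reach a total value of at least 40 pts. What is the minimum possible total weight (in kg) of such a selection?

Subsets with value ≥ 40, sorted by total weight:
- tarp+hatchet: weight 5, value 40
- sleeping bag+hatchet: weight 7, value 47
- sleeping bag+tarp+hatchet: weight 10, value 58
Minimum weight: 5 kg.

5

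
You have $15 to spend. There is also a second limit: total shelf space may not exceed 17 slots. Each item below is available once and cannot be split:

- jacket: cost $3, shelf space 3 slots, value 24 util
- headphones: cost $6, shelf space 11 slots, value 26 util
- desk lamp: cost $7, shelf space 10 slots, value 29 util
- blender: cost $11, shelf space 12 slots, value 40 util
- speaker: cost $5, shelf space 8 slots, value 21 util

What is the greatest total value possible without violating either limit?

Feasible sets respecting both limits:
- jacket+blender: cost 14, shelf space 15, value 64
- jacket+desk lamp: cost 10, shelf space 13, value 53
- jacket+headphones: cost 9, shelf space 14, value 50
- jacket+speaker: cost 8, shelf space 11, value 45
Best: 64 util.

64 util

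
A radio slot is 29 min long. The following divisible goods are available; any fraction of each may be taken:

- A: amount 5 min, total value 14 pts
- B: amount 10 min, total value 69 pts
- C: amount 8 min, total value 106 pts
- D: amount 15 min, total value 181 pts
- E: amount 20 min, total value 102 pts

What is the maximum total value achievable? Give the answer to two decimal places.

Take in order of value per unit:
- C (106/8 per unit): all 8 → value 106, running total 106.00
- D (181/15 per unit): all 15 → value 181, running total 287.00
- B (69/10 per unit): 6 of 10 → value 6×69/10 = 41.4000, running total 328.40
Total 328.40.

328.40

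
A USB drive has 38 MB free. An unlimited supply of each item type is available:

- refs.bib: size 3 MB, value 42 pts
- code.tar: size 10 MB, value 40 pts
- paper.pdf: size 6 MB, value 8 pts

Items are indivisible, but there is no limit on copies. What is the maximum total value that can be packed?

Best value-per-unit is refs.bib at 42/3, and filling with it alone uses size 12×3=36. No mix of the others beats 12×42 = 504.

504 pts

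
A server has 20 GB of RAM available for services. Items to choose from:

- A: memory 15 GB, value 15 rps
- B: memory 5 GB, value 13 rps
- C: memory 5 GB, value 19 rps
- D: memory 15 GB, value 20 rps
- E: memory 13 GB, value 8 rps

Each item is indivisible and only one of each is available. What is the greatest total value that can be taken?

39 rps

Check high-value combinations within 20 GB:
- C+D: memory 5+15=20, value 19+20=39
- A+C: memory 15+5=20, value 15+19=34
- B+D: memory 5+15=20, value 13+20=33
- B+C: memory 5+5=10, value 13+19=32
- A+B: memory 15+5=20, value 15+13=28
Best: 39 rps.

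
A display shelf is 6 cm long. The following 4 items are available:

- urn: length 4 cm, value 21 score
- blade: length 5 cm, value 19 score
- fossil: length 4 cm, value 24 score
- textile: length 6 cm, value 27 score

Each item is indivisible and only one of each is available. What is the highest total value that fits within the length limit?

Check high-value combinations within 6 cm:
- textile: length 6, value 27
- fossil: length 4, value 24
- urn: length 4, value 21
- blade: length 5, value 19
Best: 27 score.

27 score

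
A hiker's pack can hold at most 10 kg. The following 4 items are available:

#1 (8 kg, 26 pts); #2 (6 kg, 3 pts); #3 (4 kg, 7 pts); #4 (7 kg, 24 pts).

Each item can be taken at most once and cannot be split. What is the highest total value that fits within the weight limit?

Check high-value combinations within 10 kg:
- #1: weight 8, value 26
- #4: weight 7, value 24
- #2+#3: weight 6+4=10, value 3+7=10
- #3: weight 4, value 7
Best: 26 pts.

26 pts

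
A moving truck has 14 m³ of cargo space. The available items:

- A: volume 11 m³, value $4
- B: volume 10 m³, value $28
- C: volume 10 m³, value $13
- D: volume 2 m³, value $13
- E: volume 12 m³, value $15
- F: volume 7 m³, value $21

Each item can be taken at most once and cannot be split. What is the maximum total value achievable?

Check high-value combinations within 14 m³:
- B+D: volume 10+2=12, value 28+13=41
- D+F: volume 2+7=9, value 13+21=34
- B: volume 10, value 28
- D+E: volume 2+12=14, value 13+15=28
Best: $41.

$41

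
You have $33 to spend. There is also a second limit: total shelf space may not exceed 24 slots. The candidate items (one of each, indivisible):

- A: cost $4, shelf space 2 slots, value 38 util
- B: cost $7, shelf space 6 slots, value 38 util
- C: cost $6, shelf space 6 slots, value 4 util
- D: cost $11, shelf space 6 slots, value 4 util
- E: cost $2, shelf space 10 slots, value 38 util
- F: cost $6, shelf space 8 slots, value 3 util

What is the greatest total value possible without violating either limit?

Feasible sets respecting both limits:
- A+B+C+E: cost 19, shelf space 24, value 118
- A+B+D+E: cost 24, shelf space 24, value 118
- A+B+E: cost 13, shelf space 18, value 114
- A+B+C+D: cost 28, shelf space 20, value 84
Best: 118 util.

118 util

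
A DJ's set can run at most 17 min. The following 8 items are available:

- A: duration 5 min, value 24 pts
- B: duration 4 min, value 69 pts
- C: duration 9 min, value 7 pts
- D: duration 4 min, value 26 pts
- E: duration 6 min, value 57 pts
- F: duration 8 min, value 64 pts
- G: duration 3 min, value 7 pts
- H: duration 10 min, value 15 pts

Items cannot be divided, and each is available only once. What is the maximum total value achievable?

Check high-value combinations within 17 min:
- B+D+F: duration 4+4+8=16, value 69+26+64=159
- B+D+E+G: duration 4+4+6+3=17, value 69+26+57+7=159
- A+B+F: duration 5+4+8=17, value 24+69+64=157
- B+D+E: duration 4+4+6=14, value 69+26+57=152
- A+B+E: duration 5+4+6=15, value 24+69+57=150
Best: 159 pts.

159 pts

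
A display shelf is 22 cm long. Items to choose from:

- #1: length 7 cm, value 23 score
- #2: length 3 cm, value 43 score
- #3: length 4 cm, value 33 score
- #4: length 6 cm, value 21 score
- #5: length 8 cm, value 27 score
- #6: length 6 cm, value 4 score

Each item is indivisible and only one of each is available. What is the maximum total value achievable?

126 score

Check high-value combinations within 22 cm:
- #1+#2+#3+#5: length 7+3+4+8=22, value 23+43+33+27=126
- #2+#3+#4+#5: length 3+4+6+8=21, value 43+33+21+27=124
- #1+#2+#3+#4: length 7+3+4+6=20, value 23+43+33+21=120
Best: 126 score.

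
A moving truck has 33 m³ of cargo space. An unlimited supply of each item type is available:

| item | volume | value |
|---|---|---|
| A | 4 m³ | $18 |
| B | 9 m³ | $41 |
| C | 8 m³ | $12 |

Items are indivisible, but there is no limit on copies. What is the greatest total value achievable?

$149

Best value-per-unit is B at 41/9; filling with it alone gives 3×41 = 123.
Optimal mix: 6×A + 1×B → volume 33, value 149.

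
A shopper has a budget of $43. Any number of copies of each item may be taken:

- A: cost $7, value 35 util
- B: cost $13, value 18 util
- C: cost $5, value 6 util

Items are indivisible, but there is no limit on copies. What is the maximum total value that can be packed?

Best value-per-unit is A at 35/7, and filling with it alone uses cost 6×7=42. No mix of the others beats 6×35 = 210.

210 util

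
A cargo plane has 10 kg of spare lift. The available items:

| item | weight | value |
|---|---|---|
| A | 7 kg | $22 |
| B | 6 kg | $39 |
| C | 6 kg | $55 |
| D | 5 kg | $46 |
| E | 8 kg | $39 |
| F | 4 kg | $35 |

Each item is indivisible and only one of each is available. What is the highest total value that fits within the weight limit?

Check high-value combinations within 10 kg:
- C+F: weight 6+4=10, value 55+35=90
- D+F: weight 5+4=9, value 46+35=81
- B+F: weight 6+4=10, value 39+35=74
Best: $90.

$90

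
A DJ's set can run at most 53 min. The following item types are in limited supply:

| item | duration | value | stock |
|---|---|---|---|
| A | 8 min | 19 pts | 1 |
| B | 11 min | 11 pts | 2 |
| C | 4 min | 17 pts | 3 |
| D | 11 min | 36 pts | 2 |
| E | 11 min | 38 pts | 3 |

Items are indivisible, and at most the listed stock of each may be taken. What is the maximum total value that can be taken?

184 pts

Best selections within duration 53 and stock limits:
- 2×C + 1×D + 3×E: duration 52, value 184
- 1×A + 3×C + 3×E: duration 53, value 184
- 2×C + 2×D + 2×E: duration 52, value 182
Best: 184 pts.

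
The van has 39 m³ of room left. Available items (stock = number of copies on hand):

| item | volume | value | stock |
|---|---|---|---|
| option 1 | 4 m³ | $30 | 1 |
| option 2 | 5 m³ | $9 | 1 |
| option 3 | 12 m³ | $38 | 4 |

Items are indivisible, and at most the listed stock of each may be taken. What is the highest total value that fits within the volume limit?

$115

Best selections within volume 39 and stock limits:
- 1×option 1 + 1×option 2 + 2×option 3: volume 33, value 115
- 3×option 3: volume 36, value 114
- 1×option 1 + 2×option 3: volume 28, value 106
Best: $115.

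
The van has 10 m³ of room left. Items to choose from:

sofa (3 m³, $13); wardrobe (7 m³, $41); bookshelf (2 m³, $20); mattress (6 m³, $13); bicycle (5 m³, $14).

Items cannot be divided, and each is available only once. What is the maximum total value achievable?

This is a 0/1 knapsack; check combinations near the capacity.
- wardrobe+bookshelf: volume 7+2=9, value 41+20=61
- sofa+wardrobe: volume 3+7=10, value 13+41=54
- sofa+bookshelf+bicycle: volume 3+2+5=10, value 13+20+14=47
- wardrobe: volume 7, value 41
Best: $61.

$61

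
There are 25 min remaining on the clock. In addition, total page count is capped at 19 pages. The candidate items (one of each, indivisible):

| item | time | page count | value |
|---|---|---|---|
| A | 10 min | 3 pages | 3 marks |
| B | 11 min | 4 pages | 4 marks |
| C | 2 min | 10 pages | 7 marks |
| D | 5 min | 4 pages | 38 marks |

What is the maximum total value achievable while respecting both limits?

Feasible sets respecting both limits:
- B+C+D: time 18, page count 18, value 49
- A+C+D: time 17, page count 17, value 48
- C+D: time 7, page count 14, value 45
- B+D: time 16, page count 8, value 42
Best: 49 marks.

49 marks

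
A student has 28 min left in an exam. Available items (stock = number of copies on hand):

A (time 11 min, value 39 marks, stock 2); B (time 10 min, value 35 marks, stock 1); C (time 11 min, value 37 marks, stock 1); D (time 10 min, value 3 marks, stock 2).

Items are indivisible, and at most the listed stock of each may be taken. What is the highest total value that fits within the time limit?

78 marks

Top feasible selections:
- 2×A: time 22, value 78
- 1×A + 1×C: time 22, value 76
- 1×A + 1×B: time 21, value 74
- 1×B + 1×C: time 21, value 72
Best: 78 marks.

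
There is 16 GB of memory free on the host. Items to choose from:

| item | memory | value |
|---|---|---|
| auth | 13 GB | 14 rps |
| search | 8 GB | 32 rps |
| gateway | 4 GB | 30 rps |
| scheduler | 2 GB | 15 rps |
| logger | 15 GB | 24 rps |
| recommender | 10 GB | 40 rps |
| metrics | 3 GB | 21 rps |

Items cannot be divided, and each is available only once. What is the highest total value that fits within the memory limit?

85 rps

Check high-value combinations within 16 GB:
- gateway+scheduler+recommender: memory 4+2+10=16, value 30+15+40=85
- search+gateway+metrics: memory 8+4+3=15, value 32+30+21=83
- search+gateway+scheduler: memory 8+4+2=14, value 32+30+15=77
- scheduler+recommender+metrics: memory 2+10+3=15, value 15+40+21=76
Best: 85 rps.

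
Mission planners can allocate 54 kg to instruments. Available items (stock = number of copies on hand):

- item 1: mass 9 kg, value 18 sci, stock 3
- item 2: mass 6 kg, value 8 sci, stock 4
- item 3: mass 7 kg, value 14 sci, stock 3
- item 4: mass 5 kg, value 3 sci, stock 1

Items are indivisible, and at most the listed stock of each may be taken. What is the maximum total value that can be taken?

Best selections within mass 54 and stock limits:
- 3×item 1 + 1×item 2 + 3×item 3: mass 54, value 104
- 3×item 1 + 3×item 3 + 1×item 4: mass 53, value 99
- 3×item 1 + 2×item 2 + 2×item 3: mass 53, value 98
Best: 104 sci.

104 sci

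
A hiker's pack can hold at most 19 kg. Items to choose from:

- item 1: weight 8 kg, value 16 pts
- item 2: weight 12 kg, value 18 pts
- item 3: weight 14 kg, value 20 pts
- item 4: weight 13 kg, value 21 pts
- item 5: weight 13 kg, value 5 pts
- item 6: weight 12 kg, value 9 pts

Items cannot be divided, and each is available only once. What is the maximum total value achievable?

Check high-value combinations within 19 kg:
- item 4: weight 13, value 21
- item 3: weight 14, value 20
- item 2: weight 12, value 18
- item 1: weight 8, value 16
- item 6: weight 12, value 9
Best: 21 pts.

21 pts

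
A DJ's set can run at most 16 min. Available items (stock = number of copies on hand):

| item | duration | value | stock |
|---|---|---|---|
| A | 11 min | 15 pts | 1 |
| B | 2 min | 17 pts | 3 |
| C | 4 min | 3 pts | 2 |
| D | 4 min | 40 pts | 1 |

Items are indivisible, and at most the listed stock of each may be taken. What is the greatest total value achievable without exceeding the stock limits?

94 pts

Top feasible selections:
- 3×B + 1×C + 1×D: duration 14, value 94
- 3×B + 1×D: duration 10, value 91
Best: 94 pts.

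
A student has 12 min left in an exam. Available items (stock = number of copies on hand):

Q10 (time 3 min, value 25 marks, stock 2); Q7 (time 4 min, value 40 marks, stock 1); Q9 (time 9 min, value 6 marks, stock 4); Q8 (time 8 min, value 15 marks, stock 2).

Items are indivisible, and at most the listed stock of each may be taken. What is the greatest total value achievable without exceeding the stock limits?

Top feasible selections:
- 2×Q10 + 1×Q7: time 10, value 90
- 1×Q10 + 1×Q7: time 7, value 65
- 1×Q7 + 1×Q8: time 12, value 55
- 2×Q10: time 6, value 50
Best: 90 marks.

90 marks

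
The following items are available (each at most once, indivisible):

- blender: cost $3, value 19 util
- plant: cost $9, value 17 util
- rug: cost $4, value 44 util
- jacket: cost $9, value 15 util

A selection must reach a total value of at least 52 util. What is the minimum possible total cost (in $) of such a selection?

7

Subsets with value ≥ 52, sorted by total cost:
- blender+rug: cost 7, value 63
- plant+rug: cost 13, value 61
- rug+jacket: cost 13, value 59
Minimum cost: 7 $.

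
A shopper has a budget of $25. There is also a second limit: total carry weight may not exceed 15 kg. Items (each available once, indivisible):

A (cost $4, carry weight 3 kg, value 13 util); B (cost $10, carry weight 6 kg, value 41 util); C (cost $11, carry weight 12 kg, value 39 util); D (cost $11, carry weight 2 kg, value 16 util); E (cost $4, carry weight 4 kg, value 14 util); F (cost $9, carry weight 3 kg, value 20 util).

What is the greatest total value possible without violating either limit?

75 util

Feasible sets respecting both limits:
- B+E+F: cost 23, carry weight 13, value 75
- A+B+F: cost 23, carry weight 12, value 74
- B+D+E: cost 25, carry weight 12, value 71
- A+B+D: cost 25, carry weight 11, value 70
Best: 75 util.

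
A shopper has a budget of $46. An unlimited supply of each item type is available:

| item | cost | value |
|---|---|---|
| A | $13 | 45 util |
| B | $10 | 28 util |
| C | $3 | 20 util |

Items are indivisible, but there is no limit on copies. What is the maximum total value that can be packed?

Best value-per-unit is C at 20/3, and filling with it alone uses cost 15×3=45. No mix of the others beats 15×20 = 300.

300 util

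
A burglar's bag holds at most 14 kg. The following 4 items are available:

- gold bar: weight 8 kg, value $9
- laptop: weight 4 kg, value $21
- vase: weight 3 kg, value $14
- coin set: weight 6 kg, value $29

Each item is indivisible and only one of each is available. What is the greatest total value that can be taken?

This is a 0/1 knapsack; check combinations near the capacity.
- laptop+vase+coin set: weight 4+3+6=13, value 21+14+29=64
- laptop+coin set: weight 4+6=10, value 21+29=50
- vase+coin set: weight 3+6=9, value 14+29=43
- gold bar+coin set: weight 8+6=14, value 9+29=38
Best: $64.

$64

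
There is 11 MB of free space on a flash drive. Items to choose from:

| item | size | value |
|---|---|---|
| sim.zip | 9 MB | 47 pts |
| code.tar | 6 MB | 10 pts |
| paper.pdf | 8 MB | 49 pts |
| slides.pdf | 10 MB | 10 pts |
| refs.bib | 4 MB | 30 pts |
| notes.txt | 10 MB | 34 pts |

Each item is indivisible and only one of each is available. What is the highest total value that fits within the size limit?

Check high-value combinations within 11 MB:
- paper.pdf: size 8, value 49
- sim.zip: size 9, value 47
- code.tar+refs.bib: size 6+4=10, value 10+30=40
Best: 49 pts.

49 pts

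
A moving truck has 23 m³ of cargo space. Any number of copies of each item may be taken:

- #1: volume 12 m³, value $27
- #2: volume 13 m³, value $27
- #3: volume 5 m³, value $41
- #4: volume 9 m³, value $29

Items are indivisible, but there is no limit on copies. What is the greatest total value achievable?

$164

Best value-per-unit is #3 at 41/5, and filling with it alone uses volume 4×5=20. No mix of the others beats 4×41 = 164.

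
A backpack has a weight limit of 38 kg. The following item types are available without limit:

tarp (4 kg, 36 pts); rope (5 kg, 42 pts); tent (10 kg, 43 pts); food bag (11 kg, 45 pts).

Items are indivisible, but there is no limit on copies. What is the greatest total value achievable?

336 pts

Best value-per-unit is tarp at 36/4; filling with it alone gives 9×36 = 324.
Optimal mix: 7×tarp + 2×rope → weight 38, value 336.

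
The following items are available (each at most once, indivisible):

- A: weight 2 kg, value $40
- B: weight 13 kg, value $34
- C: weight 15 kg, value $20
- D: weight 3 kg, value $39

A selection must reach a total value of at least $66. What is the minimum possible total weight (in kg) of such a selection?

5

Subsets with value ≥ 66, sorted by total weight:
- A+D: weight 5, value 79
- A+B: weight 15, value 74
Minimum weight: 5 kg.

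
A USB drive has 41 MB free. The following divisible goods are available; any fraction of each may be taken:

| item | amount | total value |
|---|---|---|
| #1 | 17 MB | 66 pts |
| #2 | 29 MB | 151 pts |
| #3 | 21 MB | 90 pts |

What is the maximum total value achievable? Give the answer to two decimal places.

202.43

Take in order of value per unit:
- #2 (151/29 per unit): all 29 → value 151, running total 151.00
- #3 (90/21 per unit): 12 of 21 → value 12×90/21 = 51.4286, running total 202.43
Total 202.43.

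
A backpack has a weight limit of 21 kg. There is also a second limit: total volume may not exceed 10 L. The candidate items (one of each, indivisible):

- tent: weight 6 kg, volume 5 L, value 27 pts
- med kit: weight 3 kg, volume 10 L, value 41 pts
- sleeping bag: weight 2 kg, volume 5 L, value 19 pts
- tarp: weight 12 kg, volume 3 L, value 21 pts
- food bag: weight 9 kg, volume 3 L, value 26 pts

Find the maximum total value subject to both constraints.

Feasible sets respecting both limits:
- tent+food bag: weight 15, volume 8, value 53
- tent+tarp: weight 18, volume 8, value 48
- tarp+food bag: weight 21, volume 6, value 47
Best: 53 pts.

53 pts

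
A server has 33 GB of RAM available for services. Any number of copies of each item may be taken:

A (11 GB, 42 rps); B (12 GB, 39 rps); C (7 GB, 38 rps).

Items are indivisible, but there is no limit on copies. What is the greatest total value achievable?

156 rps

Best value-per-unit is C at 38/7; filling with it alone gives 4×38 = 152.
Optimal mix: 1×A + 3×C → memory 32, value 156.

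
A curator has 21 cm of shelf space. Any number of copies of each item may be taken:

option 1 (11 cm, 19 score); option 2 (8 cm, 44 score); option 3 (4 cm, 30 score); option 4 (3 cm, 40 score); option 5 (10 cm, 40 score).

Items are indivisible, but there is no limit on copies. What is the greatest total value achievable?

Best value-per-unit is option 4 at 40/3, and filling with it alone uses length 7×3=21. No mix of the others beats 7×40 = 280.

280 score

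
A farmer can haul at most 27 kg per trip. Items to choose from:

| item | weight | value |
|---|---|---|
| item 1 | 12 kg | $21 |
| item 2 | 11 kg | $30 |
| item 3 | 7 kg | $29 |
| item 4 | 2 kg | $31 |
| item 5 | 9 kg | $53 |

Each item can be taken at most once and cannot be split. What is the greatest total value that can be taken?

$114

Check high-value combinations within 27 kg:
- item 2+item 4+item 5: weight 11+2+9=22, value 30+31+53=114
- item 3+item 4+item 5: weight 7+2+9=18, value 29+31+53=113
- item 2+item 3+item 5: weight 11+7+9=27, value 30+29+53=112
- item 1+item 4+item 5: weight 12+2+9=23, value 21+31+53=105
Best: $114.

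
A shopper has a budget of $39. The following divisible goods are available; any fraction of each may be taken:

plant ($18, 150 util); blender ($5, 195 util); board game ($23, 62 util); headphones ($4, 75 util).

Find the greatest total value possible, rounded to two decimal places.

452.35

Take in order of value per unit:
- blender (195/5 per unit): all 5 → value 195, running total 195.00
- headphones (75/4 per unit): all 4 → value 75, running total 270.00
- plant (150/18 per unit): all 18 → value 150, running total 420.00
- board game (62/23 per unit): 12 of 23 → value 12×62/23 = 32.3478, running total 452.35
Total 452.35.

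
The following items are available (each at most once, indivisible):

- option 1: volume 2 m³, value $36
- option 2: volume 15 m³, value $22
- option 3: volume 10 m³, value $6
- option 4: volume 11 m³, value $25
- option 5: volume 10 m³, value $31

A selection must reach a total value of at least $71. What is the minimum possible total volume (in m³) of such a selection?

Subsets with value ≥ 71, sorted by total volume:
- option 1+option 3+option 5: volume 22, value 73
- option 1+option 4+option 5: volume 23, value 92
- option 1+option 2+option 5: volume 27, value 89
- option 1+option 2+option 4: volume 28, value 83
Minimum volume: 22 m³.

22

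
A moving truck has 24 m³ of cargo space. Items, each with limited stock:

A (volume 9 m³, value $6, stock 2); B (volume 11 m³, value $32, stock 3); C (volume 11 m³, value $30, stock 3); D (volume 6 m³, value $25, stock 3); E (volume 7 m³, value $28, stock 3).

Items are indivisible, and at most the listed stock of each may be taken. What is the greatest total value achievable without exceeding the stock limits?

$85

Best selections within volume 24 and stock limits:
- 1×B + 1×D + 1×E: volume 24, value 85
- 3×E: volume 21, value 84
Best: $85.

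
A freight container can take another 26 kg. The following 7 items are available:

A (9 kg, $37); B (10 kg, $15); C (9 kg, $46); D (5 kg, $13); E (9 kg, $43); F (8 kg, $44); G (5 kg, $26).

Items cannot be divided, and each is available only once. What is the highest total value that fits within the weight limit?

This is a 0/1 knapsack; check combinations near the capacity.
- C+E+F: weight 9+9+8=26, value 46+43+44=133
- A+C+F: weight 9+9+8=26, value 37+46+44=127
- A+E+F: weight 9+9+8=26, value 37+43+44=124
Best: $133.

$133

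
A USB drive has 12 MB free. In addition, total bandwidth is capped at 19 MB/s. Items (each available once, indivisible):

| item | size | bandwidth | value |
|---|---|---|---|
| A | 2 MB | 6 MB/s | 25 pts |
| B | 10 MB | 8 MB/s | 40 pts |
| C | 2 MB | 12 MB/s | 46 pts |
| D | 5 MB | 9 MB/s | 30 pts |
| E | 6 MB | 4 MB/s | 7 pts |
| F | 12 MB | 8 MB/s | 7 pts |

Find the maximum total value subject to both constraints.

71 pts

Feasible sets respecting both limits:
- A+C: size 4, bandwidth 18, value 71
- A+B: size 12, bandwidth 14, value 65
- A+D: size 7, bandwidth 15, value 55
Best: 71 pts.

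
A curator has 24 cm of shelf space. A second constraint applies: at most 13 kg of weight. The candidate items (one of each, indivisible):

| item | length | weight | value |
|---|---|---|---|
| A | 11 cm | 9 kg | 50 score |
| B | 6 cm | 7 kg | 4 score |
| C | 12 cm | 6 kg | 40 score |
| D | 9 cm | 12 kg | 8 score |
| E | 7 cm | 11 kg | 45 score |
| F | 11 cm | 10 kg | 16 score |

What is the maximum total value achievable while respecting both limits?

Feasible sets respecting both limits:
- A: length 11, weight 9, value 50
- E: length 7, weight 11, value 45
- B+C: length 18, weight 13, value 44
- C: length 12, weight 6, value 40
Best: 50 score.

50 score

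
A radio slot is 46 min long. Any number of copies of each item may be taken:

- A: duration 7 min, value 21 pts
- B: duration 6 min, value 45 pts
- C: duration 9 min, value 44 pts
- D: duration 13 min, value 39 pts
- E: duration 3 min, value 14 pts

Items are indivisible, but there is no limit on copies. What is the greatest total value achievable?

329 pts

Best value-per-unit is B at 45/6; filling with it alone gives 7×45 = 315.
Optimal mix: 7×B + 1×E → duration 45, value 329.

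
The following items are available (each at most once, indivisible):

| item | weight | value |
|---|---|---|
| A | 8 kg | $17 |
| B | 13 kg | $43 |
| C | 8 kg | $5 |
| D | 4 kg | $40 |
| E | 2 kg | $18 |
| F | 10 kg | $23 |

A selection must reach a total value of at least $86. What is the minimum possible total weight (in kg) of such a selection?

Subsets with value ≥ 86, sorted by total weight:
- B+D+E: weight 19, value 101
- A+D+E+F: weight 24, value 98
Minimum weight: 19 kg.

19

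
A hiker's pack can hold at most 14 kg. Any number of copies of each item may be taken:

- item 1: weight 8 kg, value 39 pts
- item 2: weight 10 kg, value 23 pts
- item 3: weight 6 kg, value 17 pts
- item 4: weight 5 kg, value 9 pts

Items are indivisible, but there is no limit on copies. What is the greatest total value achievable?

Best value-per-unit is item 1 at 39/8; filling with it alone gives 1×39 = 39.
Optimal mix: 1×item 1 + 1×item 3 → weight 14, value 56.

56 pts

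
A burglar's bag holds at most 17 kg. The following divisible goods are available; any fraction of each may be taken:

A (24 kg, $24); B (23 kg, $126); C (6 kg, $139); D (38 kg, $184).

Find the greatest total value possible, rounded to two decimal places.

199.26

Take in order of value per unit:
- C (139/6 per unit): all 6 → value 139, running total 139.00
- B (126/23 per unit): 11 of 23 → value 11×126/23 = 60.2609, running total 199.26
Total 199.26.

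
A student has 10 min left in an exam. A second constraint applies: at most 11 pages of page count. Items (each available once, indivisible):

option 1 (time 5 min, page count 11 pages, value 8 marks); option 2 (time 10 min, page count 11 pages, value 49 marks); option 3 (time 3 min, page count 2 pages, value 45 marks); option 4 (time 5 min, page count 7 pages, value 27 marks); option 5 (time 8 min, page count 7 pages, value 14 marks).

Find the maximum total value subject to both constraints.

Feasible sets respecting both limits:
- option 3+option 4: time 8, page count 9, value 72
- option 2: time 10, page count 11, value 49
- option 3: time 3, page count 2, value 45
- option 4: time 5, page count 7, value 27
Best: 72 marks.

72 marks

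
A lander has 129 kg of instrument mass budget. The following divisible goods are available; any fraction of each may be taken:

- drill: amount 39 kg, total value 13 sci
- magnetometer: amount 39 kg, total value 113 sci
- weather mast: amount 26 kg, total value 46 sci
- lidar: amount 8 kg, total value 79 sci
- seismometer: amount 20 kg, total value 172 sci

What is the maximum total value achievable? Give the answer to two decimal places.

Take in order of value per unit:
- lidar (79/8 per unit): all 8 → value 79, running total 79.00
- seismometer (172/20 per unit): all 20 → value 172, running total 251.00
- magnetometer (113/39 per unit): all 39 → value 113, running total 364.00
- weather mast (46/26 per unit): all 26 → value 46, running total 410.00
- drill (13/39 per unit): 36 of 39 → value 36×13/39 = 12.0000, running total 422.00
Total 422.00.

422.00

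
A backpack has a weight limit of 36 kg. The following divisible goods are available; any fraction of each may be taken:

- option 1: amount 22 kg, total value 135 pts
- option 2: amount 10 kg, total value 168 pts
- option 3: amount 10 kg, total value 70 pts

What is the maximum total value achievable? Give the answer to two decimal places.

336.18

Take in order of value per unit:
- option 2 (168/10 per unit): all 10 → value 168, running total 168.00
- option 3 (70/10 per unit): all 10 → value 70, running total 238.00
- option 1 (135/22 per unit): 16 of 22 → value 16×135/22 = 98.1818, running total 336.18
Total 336.18.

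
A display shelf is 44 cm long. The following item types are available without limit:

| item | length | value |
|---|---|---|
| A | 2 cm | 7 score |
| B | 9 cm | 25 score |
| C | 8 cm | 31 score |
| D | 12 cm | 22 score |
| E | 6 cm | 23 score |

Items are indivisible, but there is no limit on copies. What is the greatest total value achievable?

Best value-per-unit is C at 31/8; filling with it alone gives 5×31 = 155.
Optimal mix: 4×C + 2×E → length 44, value 170.

170 score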